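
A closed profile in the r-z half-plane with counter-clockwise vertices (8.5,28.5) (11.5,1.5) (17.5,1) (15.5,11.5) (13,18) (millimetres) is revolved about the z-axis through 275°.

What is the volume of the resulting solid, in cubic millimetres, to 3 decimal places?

Profile (r,z), 5 vertices: (8.5,28.5) (11.5,1.5) (17.5,1) (15.5,11.5) (13,18)
edge 0: (8.5,28.5)→(11.5,1.5)  cross = 8.5·1.5 − 11.5·28.5 = -315.0000; (r_i+r_j)·cross = 20·-315.0000 = -6300.0000
edge 1: (11.5,1.5)→(17.5,1)  cross = 11.5·1 − 17.5·1.5 = -14.7500; (r_i+r_j)·cross = 29·-14.7500 = -427.7500
edge 2: (17.5,1)→(15.5,11.5)  cross = 17.5·11.5 − 15.5·1 = 185.7500; (r_i+r_j)·cross = 33·185.7500 = 6129.7500
edge 3: (15.5,11.5)→(13,18)  cross = 15.5·18 − 13·11.5 = 129.5000; (r_i+r_j)·cross = 28.5·129.5000 = 3690.7500
edge 4: (13,18)→(8.5,28.5)  cross = 13·28.5 − 8.5·18 = 217.5000; (r_i+r_j)·cross = 21.5·217.5000 = 4676.2500
Σcross = 203.0000 → A = |Σcross|/2 = 101.5000 mm²
Σ(r_i+r_j)·cross = 7769.0000 → first moment M = |Σ|/6 = 1294.8333
R_c = M/A = 1294.8333/101.5000 = 12.7570 mm
θ = 275° = 4.799655 rad
V = θ·R_c·A = 4.799655·12.7570·101.5000 = 6214.754 mm³

Volume = 6214.754 mm³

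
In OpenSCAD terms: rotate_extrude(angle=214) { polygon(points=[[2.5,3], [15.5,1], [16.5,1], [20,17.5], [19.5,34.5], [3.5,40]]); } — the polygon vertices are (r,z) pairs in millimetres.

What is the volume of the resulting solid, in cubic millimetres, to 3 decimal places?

Profile (r,z), 6 vertices: (2.5,3) (15.5,1) (16.5,1) (20,17.5) (19.5,34.5) (3.5,40)
edge 0: (2.5,3)→(15.5,1)  cross = 2.5·1 − 15.5·3 = -44.0000; (r_i+r_j)·cross = 18·-44.0000 = -792.0000
edge 1: (15.5,1)→(16.5,1)  cross = 15.5·1 − 16.5·1 = -1.0000; (r_i+r_j)·cross = 32·-1.0000 = -32.0000
edge 2: (16.5,1)→(20,17.5)  cross = 16.5·17.5 − 20·1 = 268.7500; (r_i+r_j)·cross = 36.5·268.7500 = 9809.3750
edge 3: (20,17.5)→(19.5,34.5)  cross = 20·34.5 − 19.5·17.5 = 348.7500; (r_i+r_j)·cross = 39.5·348.7500 = 13775.6250
edge 4: (19.5,34.5)→(3.5,40)  cross = 19.5·40 − 3.5·34.5 = 659.2500; (r_i+r_j)·cross = 23·659.2500 = 15162.7500
edge 5: (3.5,40)→(2.5,3)  cross = 3.5·3 − 2.5·40 = -89.5000; (r_i+r_j)·cross = 6·-89.5000 = -537.0000
Σcross = 1142.2500 → A = |Σcross|/2 = 571.1250 mm²
Σ(r_i+r_j)·cross = 37386.7500 → first moment M = |Σ|/6 = 6231.1250
R_c = M/A = 6231.1250/571.1250 = 10.9103 mm
θ = 214° = 3.735005 rad
V = θ·R_c·A = 3.735005·10.9103·571.1250 = 23273.281 mm³

Volume = 23273.281 mm³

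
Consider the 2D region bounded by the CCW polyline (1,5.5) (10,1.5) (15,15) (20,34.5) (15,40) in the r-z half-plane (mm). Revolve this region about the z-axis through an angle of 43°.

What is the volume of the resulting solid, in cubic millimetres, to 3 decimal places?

Volume = 2599.077 mm³

Profile (r,z), 5 vertices: (1,5.5) (10,1.5) (15,15) (20,34.5) (15,40)
edge 0: (1,5.5)→(10,1.5)  cross = 1·1.5 − 10·5.5 = -53.5000; (r_i+r_j)·cross = 11·-53.5000 = -588.5000
edge 1: (10,1.5)→(15,15)  cross = 10·15 − 15·1.5 = 127.5000; (r_i+r_j)·cross = 25·127.5000 = 3187.5000
edge 2: (15,15)→(20,34.5)  cross = 15·34.5 − 20·15 = 217.5000; (r_i+r_j)·cross = 35·217.5000 = 7612.5000
edge 3: (20,34.5)→(15,40)  cross = 20·40 − 15·34.5 = 282.5000; (r_i+r_j)·cross = 35·282.5000 = 9887.5000
edge 4: (15,40)→(1,5.5)  cross = 15·5.5 − 1·40 = 42.5000; (r_i+r_j)·cross = 16·42.5000 = 680.0000
Σcross = 616.5000 → A = |Σcross|/2 = 308.2500 mm²
Σ(r_i+r_j)·cross = 20779.0000 → first moment M = |Σ|/6 = 3463.1667
R_c = M/A = 3463.1667/308.2500 = 11.2349 mm
θ = 43° = 0.750492 rad
V = θ·R_c·A = 0.750492·11.2349·308.2500 = 2599.077 mm³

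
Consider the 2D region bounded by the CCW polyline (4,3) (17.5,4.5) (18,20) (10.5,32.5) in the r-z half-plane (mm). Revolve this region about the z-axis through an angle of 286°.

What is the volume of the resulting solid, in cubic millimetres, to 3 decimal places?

Volume = 15030.665 mm³

Profile (r,z), 4 vertices: (4,3) (17.5,4.5) (18,20) (10.5,32.5)
edge 0: (4,3)→(17.5,4.5)  cross = 4·4.5 − 17.5·3 = -34.5000; (r_i+r_j)·cross = 21.5·-34.5000 = -741.7500
edge 1: (17.5,4.5)→(18,20)  cross = 17.5·20 − 18·4.5 = 269.0000; (r_i+r_j)·cross = 35.5·269.0000 = 9549.5000
edge 2: (18,20)→(10.5,32.5)  cross = 18·32.5 − 10.5·20 = 375.0000; (r_i+r_j)·cross = 28.5·375.0000 = 10687.5000
edge 3: (10.5,32.5)→(4,3)  cross = 10.5·3 − 4·32.5 = -98.5000; (r_i+r_j)·cross = 14.5·-98.5000 = -1428.2500
Σcross = 511.0000 → A = |Σcross|/2 = 255.5000 mm²
Σ(r_i+r_j)·cross = 18067.0000 → first moment M = |Σ|/6 = 3011.1667
R_c = M/A = 3011.1667/255.5000 = 11.7854 mm
θ = 286° = 4.991642 rad
V = θ·R_c·A = 4.991642·11.7854·255.5000 = 15030.665 mm³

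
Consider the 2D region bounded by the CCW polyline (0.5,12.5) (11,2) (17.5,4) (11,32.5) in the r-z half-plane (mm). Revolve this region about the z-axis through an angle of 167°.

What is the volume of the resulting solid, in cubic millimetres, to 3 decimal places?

Profile (r,z), 4 vertices: (0.5,12.5) (11,2) (17.5,4) (11,32.5)
edge 0: (0.5,12.5)→(11,2)  cross = 0.5·2 − 11·12.5 = -136.5000; (r_i+r_j)·cross = 11.5·-136.5000 = -1569.7500
edge 1: (11,2)→(17.5,4)  cross = 11·4 − 17.5·2 = 9.0000; (r_i+r_j)·cross = 28.5·9.0000 = 256.5000
edge 2: (17.5,4)→(11,32.5)  cross = 17.5·32.5 − 11·4 = 524.7500; (r_i+r_j)·cross = 28.5·524.7500 = 14955.3750
edge 3: (11,32.5)→(0.5,12.5)  cross = 11·12.5 − 0.5·32.5 = 121.2500; (r_i+r_j)·cross = 11.5·121.2500 = 1394.3750
Σcross = 518.5000 → A = |Σcross|/2 = 259.2500 mm²
Σ(r_i+r_j)·cross = 15036.5000 → first moment M = |Σ|/6 = 2506.0833
R_c = M/A = 2506.0833/259.2500 = 9.6667 mm
θ = 167° = 2.914700 rad
V = θ·R_c·A = 2.914700·9.6667·259.2500 = 7304.481 mm³

Volume = 7304.481 mm³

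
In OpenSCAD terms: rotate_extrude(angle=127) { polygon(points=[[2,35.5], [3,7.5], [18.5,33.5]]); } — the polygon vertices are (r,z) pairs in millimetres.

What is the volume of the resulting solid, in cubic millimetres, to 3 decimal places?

Volume = 3993.517 mm³

Profile (r,z), 3 vertices: (2,35.5) (3,7.5) (18.5,33.5)
edge 0: (2,35.5)→(3,7.5)  cross = 2·7.5 − 3·35.5 = -91.5000; (r_i+r_j)·cross = 5·-91.5000 = -457.5000
edge 1: (3,7.5)→(18.5,33.5)  cross = 3·33.5 − 18.5·7.5 = -38.2500; (r_i+r_j)·cross = 21.5·-38.2500 = -822.3750
edge 2: (18.5,33.5)→(2,35.5)  cross = 18.5·35.5 − 2·33.5 = 589.7500; (r_i+r_j)·cross = 20.5·589.7500 = 12089.8750
Σcross = 460.0000 → A = |Σcross|/2 = 230.0000 mm²
Σ(r_i+r_j)·cross = 10810.0000 → first moment M = |Σ|/6 = 1801.6667
R_c = M/A = 1801.6667/230.0000 = 7.8333 mm
θ = 127° = 2.216568 rad
V = θ·R_c·A = 2.216568·7.8333·230.0000 = 3993.517 mm³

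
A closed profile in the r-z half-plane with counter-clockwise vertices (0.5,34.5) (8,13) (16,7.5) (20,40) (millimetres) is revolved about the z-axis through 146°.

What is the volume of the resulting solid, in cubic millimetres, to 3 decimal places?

Volume = 10843.464 mm³

Profile (r,z), 4 vertices: (0.5,34.5) (8,13) (16,7.5) (20,40)
edge 0: (0.5,34.5)→(8,13)  cross = 0.5·13 − 8·34.5 = -269.5000; (r_i+r_j)·cross = 8.5·-269.5000 = -2290.7500
edge 1: (8,13)→(16,7.5)  cross = 8·7.5 − 16·13 = -148.0000; (r_i+r_j)·cross = 24·-148.0000 = -3552.0000
edge 2: (16,7.5)→(20,40)  cross = 16·40 − 20·7.5 = 490.0000; (r_i+r_j)·cross = 36·490.0000 = 17640.0000
edge 3: (20,40)→(0.5,34.5)  cross = 20·34.5 − 0.5·40 = 670.0000; (r_i+r_j)·cross = 20.5·670.0000 = 13735.0000
Σcross = 742.5000 → A = |Σcross|/2 = 371.2500 mm²
Σ(r_i+r_j)·cross = 25532.2500 → first moment M = |Σ|/6 = 4255.3750
R_c = M/A = 4255.3750/371.2500 = 11.4623 mm
θ = 146° = 2.548181 rad
V = θ·R_c·A = 2.548181·11.4623·371.2500 = 10843.464 mm³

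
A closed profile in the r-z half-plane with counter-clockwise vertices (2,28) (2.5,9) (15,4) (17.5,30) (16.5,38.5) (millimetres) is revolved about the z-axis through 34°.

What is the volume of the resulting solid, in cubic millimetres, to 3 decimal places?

Profile (r,z), 5 vertices: (2,28) (2.5,9) (15,4) (17.5,30) (16.5,38.5)
edge 0: (2,28)→(2.5,9)  cross = 2·9 − 2.5·28 = -52.0000; (r_i+r_j)·cross = 4.5·-52.0000 = -234.0000
edge 1: (2.5,9)→(15,4)  cross = 2.5·4 − 15·9 = -125.0000; (r_i+r_j)·cross = 17.5·-125.0000 = -2187.5000
edge 2: (15,4)→(17.5,30)  cross = 15·30 − 17.5·4 = 380.0000; (r_i+r_j)·cross = 32.5·380.0000 = 12350.0000
edge 3: (17.5,30)→(16.5,38.5)  cross = 17.5·38.5 − 16.5·30 = 178.7500; (r_i+r_j)·cross = 34·178.7500 = 6077.5000
edge 4: (16.5,38.5)→(2,28)  cross = 16.5·28 − 2·38.5 = 385.0000; (r_i+r_j)·cross = 18.5·385.0000 = 7122.5000
Σcross = 766.7500 → A = |Σcross|/2 = 383.3750 mm²
Σ(r_i+r_j)·cross = 23128.5000 → first moment M = |Σ|/6 = 3854.7500
R_c = M/A = 3854.7500/383.3750 = 10.0548 mm
θ = 34° = 0.593412 rad
V = θ·R_c·A = 0.593412·10.0548·383.3750 = 2287.455 mm³

Volume = 2287.455 mm³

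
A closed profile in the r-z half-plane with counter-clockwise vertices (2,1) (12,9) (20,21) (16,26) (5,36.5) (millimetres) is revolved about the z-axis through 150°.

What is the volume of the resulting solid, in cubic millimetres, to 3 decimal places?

Profile (r,z), 5 vertices: (2,1) (12,9) (20,21) (16,26) (5,36.5)
edge 0: (2,1)→(12,9)  cross = 2·9 − 12·1 = 6.0000; (r_i+r_j)·cross = 14·6.0000 = 84.0000
edge 1: (12,9)→(20,21)  cross = 12·21 − 20·9 = 72.0000; (r_i+r_j)·cross = 32·72.0000 = 2304.0000
edge 2: (20,21)→(16,26)  cross = 20·26 − 16·21 = 184.0000; (r_i+r_j)·cross = 36·184.0000 = 6624.0000
edge 3: (16,26)→(5,36.5)  cross = 16·36.5 − 5·26 = 454.0000; (r_i+r_j)·cross = 21·454.0000 = 9534.0000
edge 4: (5,36.5)→(2,1)  cross = 5·1 − 2·36.5 = -68.0000; (r_i+r_j)·cross = 7·-68.0000 = -476.0000
Σcross = 648.0000 → A = |Σcross|/2 = 324.0000 mm²
Σ(r_i+r_j)·cross = 18070.0000 → first moment M = |Σ|/6 = 3011.6667
R_c = M/A = 3011.6667/324.0000 = 9.2953 mm
θ = 150° = 2.617994 rad
V = θ·R_c·A = 2.617994·9.2953·324.0000 = 7884.525 mm³

Volume = 7884.525 mm³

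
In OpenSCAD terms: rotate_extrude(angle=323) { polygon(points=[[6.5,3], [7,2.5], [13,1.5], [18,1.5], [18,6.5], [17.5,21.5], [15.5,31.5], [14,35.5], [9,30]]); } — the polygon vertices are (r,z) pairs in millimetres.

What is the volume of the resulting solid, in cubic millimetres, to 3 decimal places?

Volume = 20978.812 mm³

Profile (r,z), 9 vertices: (6.5,3) (7,2.5) (13,1.5) (18,1.5) (18,6.5) (17.5,21.5) (15.5,31.5) (14,35.5) (9,30)
edge 0: (6.5,3)→(7,2.5)  cross = 6.5·2.5 − 7·3 = -4.7500; (r_i+r_j)·cross = 13.5·-4.7500 = -64.1250
edge 1: (7,2.5)→(13,1.5)  cross = 7·1.5 − 13·2.5 = -22.0000; (r_i+r_j)·cross = 20·-22.0000 = -440.0000
edge 2: (13,1.5)→(18,1.5)  cross = 13·1.5 − 18·1.5 = -7.5000; (r_i+r_j)·cross = 31·-7.5000 = -232.5000
edge 3: (18,1.5)→(18,6.5)  cross = 18·6.5 − 18·1.5 = 90.0000; (r_i+r_j)·cross = 36·90.0000 = 3240.0000
edge 4: (18,6.5)→(17.5,21.5)  cross = 18·21.5 − 17.5·6.5 = 273.2500; (r_i+r_j)·cross = 35.5·273.2500 = 9700.3750
edge 5: (17.5,21.5)→(15.5,31.5)  cross = 17.5·31.5 − 15.5·21.5 = 218.0000; (r_i+r_j)·cross = 33·218.0000 = 7194.0000
edge 6: (15.5,31.5)→(14,35.5)  cross = 15.5·35.5 − 14·31.5 = 109.2500; (r_i+r_j)·cross = 29.5·109.2500 = 3222.8750
edge 7: (14,35.5)→(9,30)  cross = 14·30 − 9·35.5 = 100.5000; (r_i+r_j)·cross = 23·100.5000 = 2311.5000
edge 8: (9,30)→(6.5,3)  cross = 9·3 − 6.5·30 = -168.0000; (r_i+r_j)·cross = 15.5·-168.0000 = -2604.0000
Σcross = 588.7500 → A = |Σcross|/2 = 294.3750 mm²
Σ(r_i+r_j)·cross = 22328.1250 → first moment M = |Σ|/6 = 3721.3542
R_c = M/A = 3721.3542/294.3750 = 12.6415 mm
θ = 323° = 5.637413 rad
V = θ·R_c·A = 5.637413·12.6415·294.3750 = 20978.812 mm³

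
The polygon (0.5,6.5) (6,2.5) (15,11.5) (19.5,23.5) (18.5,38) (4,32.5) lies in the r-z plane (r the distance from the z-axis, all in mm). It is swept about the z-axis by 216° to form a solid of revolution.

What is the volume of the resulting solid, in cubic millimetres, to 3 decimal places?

Profile (r,z), 6 vertices: (0.5,6.5) (6,2.5) (15,11.5) (19.5,23.5) (18.5,38) (4,32.5)
edge 0: (0.5,6.5)→(6,2.5)  cross = 0.5·2.5 − 6·6.5 = -37.7500; (r_i+r_j)·cross = 6.5·-37.7500 = -245.3750
edge 1: (6,2.5)→(15,11.5)  cross = 6·11.5 − 15·2.5 = 31.5000; (r_i+r_j)·cross = 21·31.5000 = 661.5000
edge 2: (15,11.5)→(19.5,23.5)  cross = 15·23.5 − 19.5·11.5 = 128.2500; (r_i+r_j)·cross = 34.5·128.2500 = 4424.6250
edge 3: (19.5,23.5)→(18.5,38)  cross = 19.5·38 − 18.5·23.5 = 306.2500; (r_i+r_j)·cross = 38·306.2500 = 11637.5000
edge 4: (18.5,38)→(4,32.5)  cross = 18.5·32.5 − 4·38 = 449.2500; (r_i+r_j)·cross = 22.5·449.2500 = 10108.1250
edge 5: (4,32.5)→(0.5,6.5)  cross = 4·6.5 − 0.5·32.5 = 9.7500; (r_i+r_j)·cross = 4.5·9.7500 = 43.8750
Σcross = 887.2500 → A = |Σcross|/2 = 443.6250 mm²
Σ(r_i+r_j)·cross = 26630.2500 → first moment M = |Σ|/6 = 4438.3750
R_c = M/A = 4438.3750/443.6250 = 10.0048 mm
θ = 216° = 3.769911 rad
V = θ·R_c·A = 3.769911·10.0048·443.6250 = 16732.280 mm³

Volume = 16732.280 mm³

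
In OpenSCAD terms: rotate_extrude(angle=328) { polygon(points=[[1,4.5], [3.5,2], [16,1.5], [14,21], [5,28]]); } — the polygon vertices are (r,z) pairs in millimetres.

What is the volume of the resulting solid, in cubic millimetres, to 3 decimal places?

Volume = 13630.940 mm³

Profile (r,z), 5 vertices: (1,4.5) (3.5,2) (16,1.5) (14,21) (5,28)
edge 0: (1,4.5)→(3.5,2)  cross = 1·2 − 3.5·4.5 = -13.7500; (r_i+r_j)·cross = 4.5·-13.7500 = -61.8750
edge 1: (3.5,2)→(16,1.5)  cross = 3.5·1.5 − 16·2 = -26.7500; (r_i+r_j)·cross = 19.5·-26.7500 = -521.6250
edge 2: (16,1.5)→(14,21)  cross = 16·21 − 14·1.5 = 315.0000; (r_i+r_j)·cross = 30·315.0000 = 9450.0000
edge 3: (14,21)→(5,28)  cross = 14·28 − 5·21 = 287.0000; (r_i+r_j)·cross = 19·287.0000 = 5453.0000
edge 4: (5,28)→(1,4.5)  cross = 5·4.5 − 1·28 = -5.5000; (r_i+r_j)·cross = 6·-5.5000 = -33.0000
Σcross = 556.0000 → A = |Σcross|/2 = 278.0000 mm²
Σ(r_i+r_j)·cross = 14286.5000 → first moment M = |Σ|/6 = 2381.0833
R_c = M/A = 2381.0833/278.0000 = 8.5650 mm
θ = 328° = 5.724680 rad
V = θ·R_c·A = 5.724680·8.5650·278.0000 = 13630.940 mm³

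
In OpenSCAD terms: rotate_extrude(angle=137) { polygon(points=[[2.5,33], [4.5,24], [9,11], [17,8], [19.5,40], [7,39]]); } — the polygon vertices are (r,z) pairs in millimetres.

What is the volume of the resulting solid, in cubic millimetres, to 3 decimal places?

Profile (r,z), 6 vertices: (2.5,33) (4.5,24) (9,11) (17,8) (19.5,40) (7,39)
edge 0: (2.5,33)→(4.5,24)  cross = 2.5·24 − 4.5·33 = -88.5000; (r_i+r_j)·cross = 7·-88.5000 = -619.5000
edge 1: (4.5,24)→(9,11)  cross = 4.5·11 − 9·24 = -166.5000; (r_i+r_j)·cross = 13.5·-166.5000 = -2247.7500
edge 2: (9,11)→(17,8)  cross = 9·8 − 17·11 = -115.0000; (r_i+r_j)·cross = 26·-115.0000 = -2990.0000
edge 3: (17,8)→(19.5,40)  cross = 17·40 − 19.5·8 = 524.0000; (r_i+r_j)·cross = 36.5·524.0000 = 19126.0000
edge 4: (19.5,40)→(7,39)  cross = 19.5·39 − 7·40 = 480.5000; (r_i+r_j)·cross = 26.5·480.5000 = 12733.2500
edge 5: (7,39)→(2.5,33)  cross = 7·33 − 2.5·39 = 133.5000; (r_i+r_j)·cross = 9.5·133.5000 = 1268.2500
Σcross = 768.0000 → A = |Σcross|/2 = 384.0000 mm²
Σ(r_i+r_j)·cross = 27270.2500 → first moment M = |Σ|/6 = 4545.0417
R_c = M/A = 4545.0417/384.0000 = 11.8360 mm
θ = 137° = 2.391101 rad
V = θ·R_c·A = 2.391101·11.8360·384.0000 = 10867.654 mm³

Volume = 10867.654 mm³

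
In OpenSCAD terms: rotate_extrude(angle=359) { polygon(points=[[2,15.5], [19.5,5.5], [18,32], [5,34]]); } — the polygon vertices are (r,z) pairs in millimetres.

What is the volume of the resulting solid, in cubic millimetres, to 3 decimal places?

Volume = 24946.098 mm³

Profile (r,z), 4 vertices: (2,15.5) (19.5,5.5) (18,32) (5,34)
edge 0: (2,15.5)→(19.5,5.5)  cross = 2·5.5 − 19.5·15.5 = -291.2500; (r_i+r_j)·cross = 21.5·-291.2500 = -6261.8750
edge 1: (19.5,5.5)→(18,32)  cross = 19.5·32 − 18·5.5 = 525.0000; (r_i+r_j)·cross = 37.5·525.0000 = 19687.5000
edge 2: (18,32)→(5,34)  cross = 18·34 − 5·32 = 452.0000; (r_i+r_j)·cross = 23·452.0000 = 10396.0000
edge 3: (5,34)→(2,15.5)  cross = 5·15.5 − 2·34 = 9.5000; (r_i+r_j)·cross = 7·9.5000 = 66.5000
Σcross = 695.2500 → A = |Σcross|/2 = 347.6250 mm²
Σ(r_i+r_j)·cross = 23888.1250 → first moment M = |Σ|/6 = 3981.3542
R_c = M/A = 3981.3542/347.6250 = 11.4530 mm
θ = 359° = 6.265732 rad
V = θ·R_c·A = 6.265732·11.4530·347.6250 = 24946.098 mm³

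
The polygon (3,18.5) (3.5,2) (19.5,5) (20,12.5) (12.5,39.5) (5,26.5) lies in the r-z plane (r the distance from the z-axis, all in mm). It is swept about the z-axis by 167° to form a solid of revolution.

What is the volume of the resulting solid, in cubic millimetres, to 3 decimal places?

Volume = 13525.786 mm³

Profile (r,z), 6 vertices: (3,18.5) (3.5,2) (19.5,5) (20,12.5) (12.5,39.5) (5,26.5)
edge 0: (3,18.5)→(3.5,2)  cross = 3·2 − 3.5·18.5 = -58.7500; (r_i+r_j)·cross = 6.5·-58.7500 = -381.8750
edge 1: (3.5,2)→(19.5,5)  cross = 3.5·5 − 19.5·2 = -21.5000; (r_i+r_j)·cross = 23·-21.5000 = -494.5000
edge 2: (19.5,5)→(20,12.5)  cross = 19.5·12.5 − 20·5 = 143.7500; (r_i+r_j)·cross = 39.5·143.7500 = 5678.1250
edge 3: (20,12.5)→(12.5,39.5)  cross = 20·39.5 − 12.5·12.5 = 633.7500; (r_i+r_j)·cross = 32.5·633.7500 = 20596.8750
edge 4: (12.5,39.5)→(5,26.5)  cross = 12.5·26.5 − 5·39.5 = 133.7500; (r_i+r_j)·cross = 17.5·133.7500 = 2340.6250
edge 5: (5,26.5)→(3,18.5)  cross = 5·18.5 − 3·26.5 = 13.0000; (r_i+r_j)·cross = 8·13.0000 = 104.0000
Σcross = 844.0000 → A = |Σcross|/2 = 422.0000 mm²
Σ(r_i+r_j)·cross = 27843.2500 → first moment M = |Σ|/6 = 4640.5417
R_c = M/A = 4640.5417/422.0000 = 10.9965 mm
θ = 167° = 2.914700 rad
V = θ·R_c·A = 2.914700·10.9965·422.0000 = 13525.786 mm³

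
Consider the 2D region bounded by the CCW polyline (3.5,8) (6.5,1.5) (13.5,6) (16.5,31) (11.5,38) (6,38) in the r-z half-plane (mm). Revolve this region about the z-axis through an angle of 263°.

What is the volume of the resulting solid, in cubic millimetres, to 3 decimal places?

Volume = 15236.839 mm³

Profile (r,z), 6 vertices: (3.5,8) (6.5,1.5) (13.5,6) (16.5,31) (11.5,38) (6,38)
edge 0: (3.5,8)→(6.5,1.5)  cross = 3.5·1.5 − 6.5·8 = -46.7500; (r_i+r_j)·cross = 10·-46.7500 = -467.5000
edge 1: (6.5,1.5)→(13.5,6)  cross = 6.5·6 − 13.5·1.5 = 18.7500; (r_i+r_j)·cross = 20·18.7500 = 375.0000
edge 2: (13.5,6)→(16.5,31)  cross = 13.5·31 − 16.5·6 = 319.5000; (r_i+r_j)·cross = 30·319.5000 = 9585.0000
edge 3: (16.5,31)→(11.5,38)  cross = 16.5·38 − 11.5·31 = 270.5000; (r_i+r_j)·cross = 28·270.5000 = 7574.0000
edge 4: (11.5,38)→(6,38)  cross = 11.5·38 − 6·38 = 209.0000; (r_i+r_j)·cross = 17.5·209.0000 = 3657.5000
edge 5: (6,38)→(3.5,8)  cross = 6·8 − 3.5·38 = -85.0000; (r_i+r_j)·cross = 9.5·-85.0000 = -807.5000
Σcross = 686.0000 → A = |Σcross|/2 = 343.0000 mm²
Σ(r_i+r_j)·cross = 19916.5000 → first moment M = |Σ|/6 = 3319.4167
R_c = M/A = 3319.4167/343.0000 = 9.6776 mm
θ = 263° = 4.590216 rad
V = θ·R_c·A = 4.590216·9.6776·343.0000 = 15236.839 mm³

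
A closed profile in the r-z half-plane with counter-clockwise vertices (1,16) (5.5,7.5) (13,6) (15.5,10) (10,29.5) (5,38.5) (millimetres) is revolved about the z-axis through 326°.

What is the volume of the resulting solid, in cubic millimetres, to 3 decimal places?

Profile (r,z), 6 vertices: (1,16) (5.5,7.5) (13,6) (15.5,10) (10,29.5) (5,38.5)
edge 0: (1,16)→(5.5,7.5)  cross = 1·7.5 − 5.5·16 = -80.5000; (r_i+r_j)·cross = 6.5·-80.5000 = -523.2500
edge 1: (5.5,7.5)→(13,6)  cross = 5.5·6 − 13·7.5 = -64.5000; (r_i+r_j)·cross = 18.5·-64.5000 = -1193.2500
edge 2: (13,6)→(15.5,10)  cross = 13·10 − 15.5·6 = 37.0000; (r_i+r_j)·cross = 28.5·37.0000 = 1054.5000
edge 3: (15.5,10)→(10,29.5)  cross = 15.5·29.5 − 10·10 = 357.2500; (r_i+r_j)·cross = 25.5·357.2500 = 9109.8750
edge 4: (10,29.5)→(5,38.5)  cross = 10·38.5 − 5·29.5 = 237.5000; (r_i+r_j)·cross = 15·237.5000 = 3562.5000
edge 5: (5,38.5)→(1,16)  cross = 5·16 − 1·38.5 = 41.5000; (r_i+r_j)·cross = 6·41.5000 = 249.0000
Σcross = 528.2500 → A = |Σcross|/2 = 264.1250 mm²
Σ(r_i+r_j)·cross = 12259.3750 → first moment M = |Σ|/6 = 2043.2292
R_c = M/A = 2043.2292/264.1250 = 7.7358 mm
θ = 326° = 5.689773 rad
V = θ·R_c·A = 5.689773·7.7358·264.1250 = 11625.511 mm³

Volume = 11625.511 mm³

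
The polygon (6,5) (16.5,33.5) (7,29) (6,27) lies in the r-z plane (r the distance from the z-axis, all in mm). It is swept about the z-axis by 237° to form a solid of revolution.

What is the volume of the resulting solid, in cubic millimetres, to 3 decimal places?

Volume = 4833.591 mm³

Profile (r,z), 4 vertices: (6,5) (16.5,33.5) (7,29) (6,27)
edge 0: (6,5)→(16.5,33.5)  cross = 6·33.5 − 16.5·5 = 118.5000; (r_i+r_j)·cross = 22.5·118.5000 = 2666.2500
edge 1: (16.5,33.5)→(7,29)  cross = 16.5·29 − 7·33.5 = 244.0000; (r_i+r_j)·cross = 23.5·244.0000 = 5734.0000
edge 2: (7,29)→(6,27)  cross = 7·27 − 6·29 = 15.0000; (r_i+r_j)·cross = 13·15.0000 = 195.0000
edge 3: (6,27)→(6,5)  cross = 6·5 − 6·27 = -132.0000; (r_i+r_j)·cross = 12·-132.0000 = -1584.0000
Σcross = 245.5000 → A = |Σcross|/2 = 122.7500 mm²
Σ(r_i+r_j)·cross = 7011.2500 → first moment M = |Σ|/6 = 1168.5417
R_c = M/A = 1168.5417/122.7500 = 9.5197 mm
θ = 237° = 4.136430 rad
V = θ·R_c·A = 4.136430·9.5197·122.7500 = 4833.591 mm³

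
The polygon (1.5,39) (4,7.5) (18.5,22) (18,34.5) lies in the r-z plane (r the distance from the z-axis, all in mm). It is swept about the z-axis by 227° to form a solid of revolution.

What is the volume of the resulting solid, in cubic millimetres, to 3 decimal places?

Profile (r,z), 4 vertices: (1.5,39) (4,7.5) (18.5,22) (18,34.5)
edge 0: (1.5,39)→(4,7.5)  cross = 1.5·7.5 − 4·39 = -144.7500; (r_i+r_j)·cross = 5.5·-144.7500 = -796.1250
edge 1: (4,7.5)→(18.5,22)  cross = 4·22 − 18.5·7.5 = -50.7500; (r_i+r_j)·cross = 22.5·-50.7500 = -1141.8750
edge 2: (18.5,22)→(18,34.5)  cross = 18.5·34.5 − 18·22 = 242.2500; (r_i+r_j)·cross = 36.5·242.2500 = 8842.1250
edge 3: (18,34.5)→(1.5,39)  cross = 18·39 − 1.5·34.5 = 650.2500; (r_i+r_j)·cross = 19.5·650.2500 = 12679.8750
Σcross = 697.0000 → A = |Σcross|/2 = 348.5000 mm²
Σ(r_i+r_j)·cross = 19584.0000 → first moment M = |Σ|/6 = 3264.0000
R_c = M/A = 3264.0000/348.5000 = 9.3659 mm
θ = 227° = 3.961897 rad
V = θ·R_c·A = 3.961897·9.3659·348.5000 = 12931.633 mm³

Volume = 12931.633 mm³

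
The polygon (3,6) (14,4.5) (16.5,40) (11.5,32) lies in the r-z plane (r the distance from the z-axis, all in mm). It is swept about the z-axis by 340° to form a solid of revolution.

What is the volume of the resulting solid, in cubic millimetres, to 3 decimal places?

Profile (r,z), 4 vertices: (3,6) (14,4.5) (16.5,40) (11.5,32)
edge 0: (3,6)→(14,4.5)  cross = 3·4.5 − 14·6 = -70.5000; (r_i+r_j)·cross = 17·-70.5000 = -1198.5000
edge 1: (14,4.5)→(16.5,40)  cross = 14·40 − 16.5·4.5 = 485.7500; (r_i+r_j)·cross = 30.5·485.7500 = 14815.3750
edge 2: (16.5,40)→(11.5,32)  cross = 16.5·32 − 11.5·40 = 68.0000; (r_i+r_j)·cross = 28·68.0000 = 1904.0000
edge 3: (11.5,32)→(3,6)  cross = 11.5·6 − 3·32 = -27.0000; (r_i+r_j)·cross = 14.5·-27.0000 = -391.5000
Σcross = 456.2500 → A = |Σcross|/2 = 228.1250 mm²
Σ(r_i+r_j)·cross = 15129.3750 → first moment M = |Σ|/6 = 2521.5625
R_c = M/A = 2521.5625/228.1250 = 11.0534 mm
θ = 340° = 5.934119 rad
V = θ·R_c·A = 5.934119·11.0534·228.1250 = 14963.253 mm³

Volume = 14963.253 mm³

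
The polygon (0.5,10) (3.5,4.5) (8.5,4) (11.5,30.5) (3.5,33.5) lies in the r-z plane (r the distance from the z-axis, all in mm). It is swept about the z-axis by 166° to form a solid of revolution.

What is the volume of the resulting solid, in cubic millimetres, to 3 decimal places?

Profile (r,z), 5 vertices: (0.5,10) (3.5,4.5) (8.5,4) (11.5,30.5) (3.5,33.5)
edge 0: (0.5,10)→(3.5,4.5)  cross = 0.5·4.5 − 3.5·10 = -32.7500; (r_i+r_j)·cross = 4·-32.7500 = -131.0000
edge 1: (3.5,4.5)→(8.5,4)  cross = 3.5·4 − 8.5·4.5 = -24.2500; (r_i+r_j)·cross = 12·-24.2500 = -291.0000
edge 2: (8.5,4)→(11.5,30.5)  cross = 8.5·30.5 − 11.5·4 = 213.2500; (r_i+r_j)·cross = 20·213.2500 = 4265.0000
edge 3: (11.5,30.5)→(3.5,33.5)  cross = 11.5·33.5 − 3.5·30.5 = 278.5000; (r_i+r_j)·cross = 15·278.5000 = 4177.5000
edge 4: (3.5,33.5)→(0.5,10)  cross = 3.5·10 − 0.5·33.5 = 18.2500; (r_i+r_j)·cross = 4·18.2500 = 73.0000
Σcross = 453.0000 → A = |Σcross|/2 = 226.5000 mm²
Σ(r_i+r_j)·cross = 8093.5000 → first moment M = |Σ|/6 = 1348.9167
R_c = M/A = 1348.9167/226.5000 = 5.9555 mm
θ = 166° = 2.897247 rad
V = θ·R_c·A = 2.897247·5.9555·226.5000 = 3908.144 mm³

Volume = 3908.144 mm³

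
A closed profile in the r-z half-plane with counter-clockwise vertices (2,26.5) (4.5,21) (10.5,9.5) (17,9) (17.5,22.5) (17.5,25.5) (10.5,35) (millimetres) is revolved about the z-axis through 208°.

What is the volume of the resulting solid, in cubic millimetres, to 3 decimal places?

Volume = 10192.176 mm³

Profile (r,z), 7 vertices: (2,26.5) (4.5,21) (10.5,9.5) (17,9) (17.5,22.5) (17.5,25.5) (10.5,35)
edge 0: (2,26.5)→(4.5,21)  cross = 2·21 − 4.5·26.5 = -77.2500; (r_i+r_j)·cross = 6.5·-77.2500 = -502.1250
edge 1: (4.5,21)→(10.5,9.5)  cross = 4.5·9.5 − 10.5·21 = -177.7500; (r_i+r_j)·cross = 15·-177.7500 = -2666.2500
edge 2: (10.5,9.5)→(17,9)  cross = 10.5·9 − 17·9.5 = -67.0000; (r_i+r_j)·cross = 27.5·-67.0000 = -1842.5000
edge 3: (17,9)→(17.5,22.5)  cross = 17·22.5 − 17.5·9 = 225.0000; (r_i+r_j)·cross = 34.5·225.0000 = 7762.5000
edge 4: (17.5,22.5)→(17.5,25.5)  cross = 17.5·25.5 − 17.5·22.5 = 52.5000; (r_i+r_j)·cross = 35·52.5000 = 1837.5000
edge 5: (17.5,25.5)→(10.5,35)  cross = 17.5·35 − 10.5·25.5 = 344.7500; (r_i+r_j)·cross = 28·344.7500 = 9653.0000
edge 6: (10.5,35)→(2,26.5)  cross = 10.5·26.5 − 2·35 = 208.2500; (r_i+r_j)·cross = 12.5·208.2500 = 2603.1250
Σcross = 508.5000 → A = |Σcross|/2 = 254.2500 mm²
Σ(r_i+r_j)·cross = 16845.2500 → first moment M = |Σ|/6 = 2807.5417
R_c = M/A = 2807.5417/254.2500 = 11.0424 mm
θ = 208° = 3.630285 rad
V = θ·R_c·A = 3.630285·11.0424·254.2500 = 10192.176 mm³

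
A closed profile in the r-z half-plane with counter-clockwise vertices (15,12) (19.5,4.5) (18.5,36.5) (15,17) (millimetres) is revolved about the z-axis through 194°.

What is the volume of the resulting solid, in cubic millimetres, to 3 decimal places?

Volume = 4561.565 mm³

Profile (r,z), 4 vertices: (15,12) (19.5,4.5) (18.5,36.5) (15,17)
edge 0: (15,12)→(19.5,4.5)  cross = 15·4.5 − 19.5·12 = -166.5000; (r_i+r_j)·cross = 34.5·-166.5000 = -5744.2500
edge 1: (19.5,4.5)→(18.5,36.5)  cross = 19.5·36.5 − 18.5·4.5 = 628.5000; (r_i+r_j)·cross = 38·628.5000 = 23883.0000
edge 2: (18.5,36.5)→(15,17)  cross = 18.5·17 − 15·36.5 = -233.0000; (r_i+r_j)·cross = 33.5·-233.0000 = -7805.5000
edge 3: (15,17)→(15,12)  cross = 15·12 − 15·17 = -75.0000; (r_i+r_j)·cross = 30·-75.0000 = -2250.0000
Σcross = 154.0000 → A = |Σcross|/2 = 77.0000 mm²
Σ(r_i+r_j)·cross = 8083.2500 → first moment M = |Σ|/6 = 1347.2083
R_c = M/A = 1347.2083/77.0000 = 17.4962 mm
θ = 194° = 3.385939 rad
V = θ·R_c·A = 3.385939·17.4962·77.0000 = 4561.565 mm³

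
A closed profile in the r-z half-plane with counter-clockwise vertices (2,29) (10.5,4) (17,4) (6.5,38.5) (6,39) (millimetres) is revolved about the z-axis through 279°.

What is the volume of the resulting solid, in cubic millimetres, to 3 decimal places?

Profile (r,z), 5 vertices: (2,29) (10.5,4) (17,4) (6.5,38.5) (6,39)
edge 0: (2,29)→(10.5,4)  cross = 2·4 − 10.5·29 = -296.5000; (r_i+r_j)·cross = 12.5·-296.5000 = -3706.2500
edge 1: (10.5,4)→(17,4)  cross = 10.5·4 − 17·4 = -26.0000; (r_i+r_j)·cross = 27.5·-26.0000 = -715.0000
edge 2: (17,4)→(6.5,38.5)  cross = 17·38.5 − 6.5·4 = 628.5000; (r_i+r_j)·cross = 23.5·628.5000 = 14769.7500
edge 3: (6.5,38.5)→(6,39)  cross = 6.5·39 − 6·38.5 = 22.5000; (r_i+r_j)·cross = 12.5·22.5000 = 281.2500
edge 4: (6,39)→(2,29)  cross = 6·29 − 2·39 = 96.0000; (r_i+r_j)·cross = 8·96.0000 = 768.0000
Σcross = 424.5000 → A = |Σcross|/2 = 212.2500 mm²
Σ(r_i+r_j)·cross = 11397.7500 → first moment M = |Σ|/6 = 1899.6250
R_c = M/A = 1899.6250/212.2500 = 8.9499 mm
θ = 279° = 4.869469 rad
V = θ·R_c·A = 4.869469·8.9499·212.2500 = 9250.164 mm³

Volume = 9250.164 mm³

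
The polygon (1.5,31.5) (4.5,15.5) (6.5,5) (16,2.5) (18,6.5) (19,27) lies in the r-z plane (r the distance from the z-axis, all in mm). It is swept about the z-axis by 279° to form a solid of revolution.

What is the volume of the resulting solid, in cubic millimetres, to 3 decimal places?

Volume = 19357.254 mm³

Profile (r,z), 6 vertices: (1.5,31.5) (4.5,15.5) (6.5,5) (16,2.5) (18,6.5) (19,27)
edge 0: (1.5,31.5)→(4.5,15.5)  cross = 1.5·15.5 − 4.5·31.5 = -118.5000; (r_i+r_j)·cross = 6·-118.5000 = -711.0000
edge 1: (4.5,15.5)→(6.5,5)  cross = 4.5·5 − 6.5·15.5 = -78.2500; (r_i+r_j)·cross = 11·-78.2500 = -860.7500
edge 2: (6.5,5)→(16,2.5)  cross = 6.5·2.5 − 16·5 = -63.7500; (r_i+r_j)·cross = 22.5·-63.7500 = -1434.3750
edge 3: (16,2.5)→(18,6.5)  cross = 16·6.5 − 18·2.5 = 59.0000; (r_i+r_j)·cross = 34·59.0000 = 2006.0000
edge 4: (18,6.5)→(19,27)  cross = 18·27 − 19·6.5 = 362.5000; (r_i+r_j)·cross = 37·362.5000 = 13412.5000
edge 5: (19,27)→(1.5,31.5)  cross = 19·31.5 − 1.5·27 = 558.0000; (r_i+r_j)·cross = 20.5·558.0000 = 11439.0000
Σcross = 719.0000 → A = |Σcross|/2 = 359.5000 mm²
Σ(r_i+r_j)·cross = 23851.3750 → first moment M = |Σ|/6 = 3975.2292
R_c = M/A = 3975.2292/359.5000 = 11.0577 mm
θ = 279° = 4.869469 rad
V = θ·R_c·A = 4.869469·11.0577·359.5000 = 19357.254 mm³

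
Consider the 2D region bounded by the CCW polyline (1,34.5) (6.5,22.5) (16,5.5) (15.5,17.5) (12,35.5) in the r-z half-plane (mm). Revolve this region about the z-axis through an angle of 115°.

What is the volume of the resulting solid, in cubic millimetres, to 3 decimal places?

Profile (r,z), 5 vertices: (1,34.5) (6.5,22.5) (16,5.5) (15.5,17.5) (12,35.5)
edge 0: (1,34.5)→(6.5,22.5)  cross = 1·22.5 − 6.5·34.5 = -201.7500; (r_i+r_j)·cross = 7.5·-201.7500 = -1513.1250
edge 1: (6.5,22.5)→(16,5.5)  cross = 6.5·5.5 − 16·22.5 = -324.2500; (r_i+r_j)·cross = 22.5·-324.2500 = -7295.6250
edge 2: (16,5.5)→(15.5,17.5)  cross = 16·17.5 − 15.5·5.5 = 194.7500; (r_i+r_j)·cross = 31.5·194.7500 = 6134.6250
edge 3: (15.5,17.5)→(12,35.5)  cross = 15.5·35.5 − 12·17.5 = 340.2500; (r_i+r_j)·cross = 27.5·340.2500 = 9356.8750
edge 4: (12,35.5)→(1,34.5)  cross = 12·34.5 − 1·35.5 = 378.5000; (r_i+r_j)·cross = 13·378.5000 = 4920.5000
Σcross = 387.5000 → A = |Σcross|/2 = 193.7500 mm²
Σ(r_i+r_j)·cross = 11603.2500 → first moment M = |Σ|/6 = 1933.8750
R_c = M/A = 1933.8750/193.7500 = 9.9813 mm
θ = 115° = 2.007129 rad
V = θ·R_c·A = 2.007129·9.9813·193.7500 = 3881.536 mm³

Volume = 3881.536 mm³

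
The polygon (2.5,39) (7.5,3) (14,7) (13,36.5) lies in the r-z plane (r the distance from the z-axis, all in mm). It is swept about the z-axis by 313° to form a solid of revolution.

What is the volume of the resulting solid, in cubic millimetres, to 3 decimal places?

Profile (r,z), 4 vertices: (2.5,39) (7.5,3) (14,7) (13,36.5)
edge 0: (2.5,39)→(7.5,3)  cross = 2.5·3 − 7.5·39 = -285.0000; (r_i+r_j)·cross = 10·-285.0000 = -2850.0000
edge 1: (7.5,3)→(14,7)  cross = 7.5·7 − 14·3 = 10.5000; (r_i+r_j)·cross = 21.5·10.5000 = 225.7500
edge 2: (14,7)→(13,36.5)  cross = 14·36.5 − 13·7 = 420.0000; (r_i+r_j)·cross = 27·420.0000 = 11340.0000
edge 3: (13,36.5)→(2.5,39)  cross = 13·39 − 2.5·36.5 = 415.7500; (r_i+r_j)·cross = 15.5·415.7500 = 6444.1250
Σcross = 561.2500 → A = |Σcross|/2 = 280.6250 mm²
Σ(r_i+r_j)·cross = 15159.8750 → first moment M = |Σ|/6 = 2526.6458
R_c = M/A = 2526.6458/280.6250 = 9.0036 mm
θ = 313° = 5.462881 rad
V = θ·R_c·A = 5.462881·9.0036·280.6250 = 13802.764 mm³

Volume = 13802.764 mm³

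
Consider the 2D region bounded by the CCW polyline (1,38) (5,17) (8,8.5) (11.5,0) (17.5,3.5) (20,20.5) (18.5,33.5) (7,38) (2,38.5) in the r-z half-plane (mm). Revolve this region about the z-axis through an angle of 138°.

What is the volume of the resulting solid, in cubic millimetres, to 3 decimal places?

Profile (r,z), 9 vertices: (1,38) (5,17) (8,8.5) (11.5,0) (17.5,3.5) (20,20.5) (18.5,33.5) (7,38) (2,38.5)
edge 0: (1,38)→(5,17)  cross = 1·17 − 5·38 = -173.0000; (r_i+r_j)·cross = 6·-173.0000 = -1038.0000
edge 1: (5,17)→(8,8.5)  cross = 5·8.5 − 8·17 = -93.5000; (r_i+r_j)·cross = 13·-93.5000 = -1215.5000
edge 2: (8,8.5)→(11.5,0)  cross = 8·0 − 11.5·8.5 = -97.7500; (r_i+r_j)·cross = 19.5·-97.7500 = -1906.1250
edge 3: (11.5,0)→(17.5,3.5)  cross = 11.5·3.5 − 17.5·0 = 40.2500; (r_i+r_j)·cross = 29·40.2500 = 1167.2500
edge 4: (17.5,3.5)→(20,20.5)  cross = 17.5·20.5 − 20·3.5 = 288.7500; (r_i+r_j)·cross = 37.5·288.7500 = 10828.1250
edge 5: (20,20.5)→(18.5,33.5)  cross = 20·33.5 − 18.5·20.5 = 290.7500; (r_i+r_j)·cross = 38.5·290.7500 = 11193.8750
edge 6: (18.5,33.5)→(7,38)  cross = 18.5·38 − 7·33.5 = 468.5000; (r_i+r_j)·cross = 25.5·468.5000 = 11946.7500
edge 7: (7,38)→(2,38.5)  cross = 7·38.5 − 2·38 = 193.5000; (r_i+r_j)·cross = 9·193.5000 = 1741.5000
edge 8: (2,38.5)→(1,38)  cross = 2·38 − 1·38.5 = 37.5000; (r_i+r_j)·cross = 3·37.5000 = 112.5000
Σcross = 955.0000 → A = |Σcross|/2 = 477.5000 mm²
Σ(r_i+r_j)·cross = 32830.3750 → first moment M = |Σ|/6 = 5471.7292
R_c = M/A = 5471.7292/477.5000 = 11.4591 mm
θ = 138° = 2.408554 rad
V = θ·R_c·A = 2.408554·11.4591·477.5000 = 13178.957 mm³

Volume = 13178.957 mm³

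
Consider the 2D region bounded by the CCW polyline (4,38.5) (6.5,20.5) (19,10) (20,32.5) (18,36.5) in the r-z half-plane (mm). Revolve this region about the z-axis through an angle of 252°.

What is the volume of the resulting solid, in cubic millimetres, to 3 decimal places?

Profile (r,z), 5 vertices: (4,38.5) (6.5,20.5) (19,10) (20,32.5) (18,36.5)
edge 0: (4,38.5)→(6.5,20.5)  cross = 4·20.5 − 6.5·38.5 = -168.2500; (r_i+r_j)·cross = 10.5·-168.2500 = -1766.6250
edge 1: (6.5,20.5)→(19,10)  cross = 6.5·10 − 19·20.5 = -324.5000; (r_i+r_j)·cross = 25.5·-324.5000 = -8274.7500
edge 2: (19,10)→(20,32.5)  cross = 19·32.5 − 20·10 = 417.5000; (r_i+r_j)·cross = 39·417.5000 = 16282.5000
edge 3: (20,32.5)→(18,36.5)  cross = 20·36.5 − 18·32.5 = 145.0000; (r_i+r_j)·cross = 38·145.0000 = 5510.0000
edge 4: (18,36.5)→(4,38.5)  cross = 18·38.5 − 4·36.5 = 547.0000; (r_i+r_j)·cross = 22·547.0000 = 12034.0000
Σcross = 616.7500 → A = |Σcross|/2 = 308.3750 mm²
Σ(r_i+r_j)·cross = 23785.1250 → first moment M = |Σ|/6 = 3964.1875
R_c = M/A = 3964.1875/308.3750 = 12.8551 mm
θ = 252° = 4.398230 rad
V = θ·R_c·A = 4.398230·12.8551·308.3750 = 17435.407 mm³

Volume = 17435.407 mm³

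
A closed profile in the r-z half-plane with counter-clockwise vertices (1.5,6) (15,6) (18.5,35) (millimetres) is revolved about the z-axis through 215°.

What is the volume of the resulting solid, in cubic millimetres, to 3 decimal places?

Volume = 8569.676 mm³

Profile (r,z), 3 vertices: (1.5,6) (15,6) (18.5,35)
edge 0: (1.5,6)→(15,6)  cross = 1.5·6 − 15·6 = -81.0000; (r_i+r_j)·cross = 16.5·-81.0000 = -1336.5000
edge 1: (15,6)→(18.5,35)  cross = 15·35 − 18.5·6 = 414.0000; (r_i+r_j)·cross = 33.5·414.0000 = 13869.0000
edge 2: (18.5,35)→(1.5,6)  cross = 18.5·6 − 1.5·35 = 58.5000; (r_i+r_j)·cross = 20·58.5000 = 1170.0000
Σcross = 391.5000 → A = |Σcross|/2 = 195.7500 mm²
Σ(r_i+r_j)·cross = 13702.5000 → first moment M = |Σ|/6 = 2283.7500
R_c = M/A = 2283.7500/195.7500 = 11.6667 mm
θ = 215° = 3.752458 rad
V = θ·R_c·A = 3.752458·11.6667·195.7500 = 8569.676 mm³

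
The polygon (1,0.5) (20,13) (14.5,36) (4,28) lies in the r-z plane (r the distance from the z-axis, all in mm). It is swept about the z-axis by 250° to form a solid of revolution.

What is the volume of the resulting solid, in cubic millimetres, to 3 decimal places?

Volume = 16810.975 mm³

Profile (r,z), 4 vertices: (1,0.5) (20,13) (14.5,36) (4,28)
edge 0: (1,0.5)→(20,13)  cross = 1·13 − 20·0.5 = 3.0000; (r_i+r_j)·cross = 21·3.0000 = 63.0000
edge 1: (20,13)→(14.5,36)  cross = 20·36 − 14.5·13 = 531.5000; (r_i+r_j)·cross = 34.5·531.5000 = 18336.7500
edge 2: (14.5,36)→(4,28)  cross = 14.5·28 − 4·36 = 262.0000; (r_i+r_j)·cross = 18.5·262.0000 = 4847.0000
edge 3: (4,28)→(1,0.5)  cross = 4·0.5 − 1·28 = -26.0000; (r_i+r_j)·cross = 5·-26.0000 = -130.0000
Σcross = 770.5000 → A = |Σcross|/2 = 385.2500 mm²
Σ(r_i+r_j)·cross = 23116.7500 → first moment M = |Σ|/6 = 3852.7917
R_c = M/A = 3852.7917/385.2500 = 10.0008 mm
θ = 250° = 4.363323 rad
V = θ·R_c·A = 4.363323·10.0008·385.2500 = 16810.975 mm³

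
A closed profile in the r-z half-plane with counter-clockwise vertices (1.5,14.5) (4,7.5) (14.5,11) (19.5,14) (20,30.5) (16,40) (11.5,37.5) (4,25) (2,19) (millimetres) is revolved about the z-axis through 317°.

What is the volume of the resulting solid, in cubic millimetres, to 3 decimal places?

Profile (r,z), 9 vertices: (1.5,14.5) (4,7.5) (14.5,11) (19.5,14) (20,30.5) (16,40) (11.5,37.5) (4,25) (2,19)
edge 0: (1.5,14.5)→(4,7.5)  cross = 1.5·7.5 − 4·14.5 = -46.7500; (r_i+r_j)·cross = 5.5·-46.7500 = -257.1250
edge 1: (4,7.5)→(14.5,11)  cross = 4·11 − 14.5·7.5 = -64.7500; (r_i+r_j)·cross = 18.5·-64.7500 = -1197.8750
edge 2: (14.5,11)→(19.5,14)  cross = 14.5·14 − 19.5·11 = -11.5000; (r_i+r_j)·cross = 34·-11.5000 = -391.0000
edge 3: (19.5,14)→(20,30.5)  cross = 19.5·30.5 − 20·14 = 314.7500; (r_i+r_j)·cross = 39.5·314.7500 = 12432.6250
edge 4: (20,30.5)→(16,40)  cross = 20·40 − 16·30.5 = 312.0000; (r_i+r_j)·cross = 36·312.0000 = 11232.0000
edge 5: (16,40)→(11.5,37.5)  cross = 16·37.5 − 11.5·40 = 140.0000; (r_i+r_j)·cross = 27.5·140.0000 = 3850.0000
edge 6: (11.5,37.5)→(4,25)  cross = 11.5·25 − 4·37.5 = 137.5000; (r_i+r_j)·cross = 15.5·137.5000 = 2131.2500
edge 7: (4,25)→(2,19)  cross = 4·19 − 2·25 = 26.0000; (r_i+r_j)·cross = 6·26.0000 = 156.0000
edge 8: (2,19)→(1.5,14.5)  cross = 2·14.5 − 1.5·19 = 0.5000; (r_i+r_j)·cross = 3.5·0.5000 = 1.7500
Σcross = 807.7500 → A = |Σcross|/2 = 403.8750 mm²
Σ(r_i+r_j)·cross = 27957.6250 → first moment M = |Σ|/6 = 4659.6042
R_c = M/A = 4659.6042/403.8750 = 11.5372 mm
θ = 317° = 5.532694 rad
V = θ·R_c·A = 5.532694·11.5372·403.8750 = 25780.163 mm³

Volume = 25780.163 mm³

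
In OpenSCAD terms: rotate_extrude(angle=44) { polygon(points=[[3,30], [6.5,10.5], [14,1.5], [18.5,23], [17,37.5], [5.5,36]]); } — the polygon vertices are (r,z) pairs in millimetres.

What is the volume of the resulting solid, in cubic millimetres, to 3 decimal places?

Volume = 3271.157 mm³

Profile (r,z), 6 vertices: (3,30) (6.5,10.5) (14,1.5) (18.5,23) (17,37.5) (5.5,36)
edge 0: (3,30)→(6.5,10.5)  cross = 3·10.5 − 6.5·30 = -163.5000; (r_i+r_j)·cross = 9.5·-163.5000 = -1553.2500
edge 1: (6.5,10.5)→(14,1.5)  cross = 6.5·1.5 − 14·10.5 = -137.2500; (r_i+r_j)·cross = 20.5·-137.2500 = -2813.6250
edge 2: (14,1.5)→(18.5,23)  cross = 14·23 − 18.5·1.5 = 294.2500; (r_i+r_j)·cross = 32.5·294.2500 = 9563.1250
edge 3: (18.5,23)→(17,37.5)  cross = 18.5·37.5 − 17·23 = 302.7500; (r_i+r_j)·cross = 35.5·302.7500 = 10747.6250
edge 4: (17,37.5)→(5.5,36)  cross = 17·36 − 5.5·37.5 = 405.7500; (r_i+r_j)·cross = 22.5·405.7500 = 9129.3750
edge 5: (5.5,36)→(3,30)  cross = 5.5·30 − 3·36 = 57.0000; (r_i+r_j)·cross = 8.5·57.0000 = 484.5000
Σcross = 759.0000 → A = |Σcross|/2 = 379.5000 mm²
Σ(r_i+r_j)·cross = 25557.7500 → first moment M = |Σ|/6 = 4259.6250
R_c = M/A = 4259.6250/379.5000 = 11.2243 mm
θ = 44° = 0.767945 rad
V = θ·R_c·A = 0.767945·11.2243·379.5000 = 3271.157 mm³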